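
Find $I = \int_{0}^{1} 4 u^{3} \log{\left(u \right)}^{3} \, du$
$- \frac{3}{32}$

Start from the elementary integral
$$J(a) = \int_{0}^{1} 4 u^{a} \, du = \frac{4}{a + 1}.$$

Differentiating under the integral sign brings down a factor of $\ln u$:
$$\frac{dJ}{da} = \int_{0}^{1} 4 u^{a} \log{\left(u \right)} \, du = - \frac{4}{\left(a + 1\right)^{2}}.$$

Repeating $3$ times in total — each differentiation brings down another $\ln u$ — gives
$$\frac{d^{3}J}{da^{3}} = \int_{0}^{1} 4 u^{a} \log{\left(u \right)}^{3} \, du = - \frac{24}{\left(a + 1\right)^{4}},$$
and the integrand here is exactly the target integrand, so $I = - \frac{24}{\left(a + 1\right)^{4}}$.

Setting $a = 3$:
$$I = - \frac{3}{32}.$$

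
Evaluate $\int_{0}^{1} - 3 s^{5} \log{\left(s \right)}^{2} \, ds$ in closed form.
$- \frac{1}{36}$

Start from the elementary integral
$$J(a) = \int_{0}^{1} - 3 s^{a} \, ds = - \frac{3}{a + 1}.$$

Differentiating under the integral sign brings down a factor of $\ln s$:
$$\frac{dJ}{da} = \int_{0}^{1} - 3 s^{a} \log{\left(s \right)} \, ds = \frac{3}{\left(a + 1\right)^{2}}.$$

Repeating twice in total — each differentiation brings down another $\ln s$ — gives
$$\frac{d^{2}J}{da^{2}} = \int_{0}^{1} - 3 s^{a} \log{\left(s \right)}^{2} \, ds = - \frac{6}{\left(a + 1\right)^{3}},$$
and the integrand here is exactly the target integrand, so $I = - \frac{6}{\left(a + 1\right)^{3}}$.

Setting $a = 5$:
$$I = - \frac{1}{36}.$$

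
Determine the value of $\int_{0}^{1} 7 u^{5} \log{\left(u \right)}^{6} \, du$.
$\frac{35}{1944}$

Begin with the known integral
$$J(a) = \int_{0}^{1} 7 u^{a} \, du = \frac{7}{a + 1}.$$

Differentiating under the integral sign brings down a factor of $\ln u$:
$$\frac{dJ}{da} = \int_{0}^{1} 7 u^{a} \log{\left(u \right)} \, du = - \frac{7}{\left(a + 1\right)^{2}}.$$

Repeating $6$ times in total — each differentiation brings down another $\ln u$ — gives
$$\frac{d^{6}J}{da^{6}} = \int_{0}^{1} 7 u^{a} \log{\left(u \right)}^{6} \, du = \frac{5040}{\left(a + 1\right)^{7}},$$
and the integrand here is exactly the target integrand, so $I = \frac{5040}{\left(a + 1\right)^{7}}$.

Setting $a = 5$:
$$I = \frac{35}{1944}.$$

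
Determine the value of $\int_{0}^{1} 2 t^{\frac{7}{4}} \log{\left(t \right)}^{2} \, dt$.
$\frac{256}{1331}$

Consider the simpler parametrised integral
$$J(a) = \int_{0}^{1} 2 t^{a} \, dt = \frac{2}{a + 1}.$$

Differentiating under the integral sign brings down a factor of $\ln t$:
$$\frac{dJ}{da} = \int_{0}^{1} 2 t^{a} \log{\left(t \right)} \, dt = - \frac{2}{\left(a + 1\right)^{2}}.$$

Repeating twice in total — each differentiation brings down another $\ln t$ — gives
$$\frac{d^{2}J}{da^{2}} = \int_{0}^{1} 2 t^{a} \log{\left(t \right)}^{2} \, dt = \frac{4}{\left(a + 1\right)^{3}},$$
and the integrand here is exactly the target integrand, so $I = \frac{4}{\left(a + 1\right)^{3}}$.

Setting $a = \frac{7}{4}$:
$$I = \frac{256}{1331}.$$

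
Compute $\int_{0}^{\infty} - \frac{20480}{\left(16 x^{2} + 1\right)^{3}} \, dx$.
$- 960 \pi$

Begin with the known result
$$J(a) = \int_{0}^{\infty} - \frac{5}{a^{2} + x^{2}} \, dx = - \frac{5 \pi}{2 a}.$$

Differentiating under the integral sign with respect to $a$,
$$\frac{dJ}{da} = \int_{0}^{\infty} \frac{10 a}{\left(a^{2} + x^{2}\right)^{2}} \, dx = \frac{5 \pi}{2 a^{2}},$$
so $\int_{0}^{\infty} - \frac{5}{\left(a^{2} + x^{2}\right)^{2}} \, dx = - \frac{5 \pi}{4 a^{3}}$.

Repeating — each differentiation of $1/(x^2+a^2)^j$ produces $-2ja/(x^2+a^2)^{j+1}$ — and dividing through by $-2ja$ at each step yields, after $2$ differentiations in total,
$$\int_{0}^{\infty} - \frac{5}{\left(a^{2} + x^{2}\right)^{3}} \, dx = - \frac{15 \pi}{16 a^{5}}.$$

Setting $a = \frac{1}{4}$:
$$I = - 960 \pi.$$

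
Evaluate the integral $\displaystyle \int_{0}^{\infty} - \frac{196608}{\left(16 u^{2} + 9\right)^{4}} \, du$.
$- \frac{2560 \pi}{729}$

Start from the standard arctangent integral
$$J(a) = \int_{0}^{\infty} - \frac{3}{a^{2} + u^{2}} \, du = - \frac{3 \pi}{2 a}.$$

Differentiating under the integral sign with respect to $a$,
$$\frac{dJ}{da} = \int_{0}^{\infty} \frac{6 a}{\left(a^{2} + u^{2}\right)^{2}} \, du = \frac{3 \pi}{2 a^{2}},$$
so $\int_{0}^{\infty} - \frac{3}{\left(a^{2} + u^{2}\right)^{2}} \, du = - \frac{3 \pi}{4 a^{3}}$.

Repeating — each differentiation of $1/(u^2+a^2)^j$ produces $-2ja/(u^2+a^2)^{j+1}$ — and dividing through by $-2ja$ at each step yields, after $3$ differentiations in total,
$$\int_{0}^{\infty} - \frac{3}{\left(a^{2} + u^{2}\right)^{4}} \, du = - \frac{15 \pi}{32 a^{7}}.$$

Setting $a = \frac{3}{4}$:
$$I = - \frac{2560 \pi}{729}.$$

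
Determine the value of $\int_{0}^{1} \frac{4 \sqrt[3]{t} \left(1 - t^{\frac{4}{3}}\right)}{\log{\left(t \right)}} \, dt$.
$- \log{\left(16 \right)}$

Replace the exponent $\frac{5}{3}$ by a parameter $a$: let $I(a) = \int_{0}^{1} \frac{4 \left(\sqrt[3]{t} - t^{a}\right)}{\log{\left(t \right)}} \, dt$.

Since $\dfrac{\partial}{\partial a}\,t^{a} = t^{a} \ln t$, the $\ln t$ in the denominator cancels and
$$\frac{dI}{da} = \int_{0}^{1} -4 t^{a} \, dt = -4 \left[\frac{t^{a+1}}{a+1}\right]_0^1 = - \frac{4}{a + 1}.$$

Integrating with respect to $a$ gives $I(a) = - \log{\left(\frac{81 \left(a + 1\right)^{4}}{256} \right)} + C$.

At $a = \frac{1}{3}$ the integrand is identically $0$, so $I(\frac{1}{3}) = 0$. The closed form gives $0$, hence $C = 0$.

Setting $a = \frac{5}{3}$:
$$I = - \log{\left(16 \right)}.$$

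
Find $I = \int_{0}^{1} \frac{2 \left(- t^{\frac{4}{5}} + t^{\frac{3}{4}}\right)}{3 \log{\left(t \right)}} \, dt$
$- \log{\left(6 \right)} - \frac{\log{\left(210 \right)}}{3} + \log{\left(35 \right)}$

Introduce a parameter $a$ in the exponent: let $I(a) = \int_{0}^{1} \frac{2 \left(t^{\frac{3}{4}} - t^{a}\right)}{3 \log{\left(t \right)}} \, dt$.

Since $\dfrac{\partial}{\partial a}\,t^{a} = t^{a} \ln t$, the $\ln t$ in the denominator cancels and
$$\frac{dI}{da} = \int_{0}^{1} - \frac{2}{3} t^{a} \, dt = - \frac{2}{3} \left[\frac{t^{a+1}}{a+1}\right]_0^1 = - \frac{2}{3 a + 3}.$$

Integrating with respect to $a$ gives $I(a) = - \log{\left(\frac{2 \sqrt[3]{14} \left(a + 1\right)^{\frac{2}{3}}}{7} \right)} + C$.

At $a = \frac{3}{4}$ the integrand is identically $0$, so $I(\frac{3}{4}) = 0$. The closed form gives $0$, hence $C = 0$.

Setting $a = \frac{4}{5}$:
$$I = - \log{\left(6 \right)} - \frac{\log{\left(210 \right)}}{3} + \log{\left(35 \right)}.$$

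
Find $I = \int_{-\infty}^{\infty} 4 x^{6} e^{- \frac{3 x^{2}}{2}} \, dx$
$\frac{20 \sqrt{6} \sqrt{\pi}}{27}$

Start from the elementary integral
$$J(a) = \int_{-\infty}^{\infty} 4 e^{- a x^{2}} \, dx = \frac{4 \sqrt{\pi}}{\sqrt{a}}.$$

Differentiating under the integral sign brings down a factor of $(-x^2)$:
$$\frac{dJ}{da} = \int_{-\infty}^{\infty} - 4 x^{2} e^{- a x^{2}} \, dx = - \frac{2 \sqrt{\pi}}{a^{\frac{3}{2}}}.$$

Repeating $3$ times in total — each differentiation brings down another $(-x^2)$ — gives
$$\frac{d^{3}J}{da^{3}} = \int_{-\infty}^{\infty} - 4 x^{6} e^{- a x^{2}} \, dx = - \frac{15 \sqrt{\pi}}{2 a^{\frac{7}{2}}},$$
and the integrand here is $(-1)^{3}$ times the target integrand, so $I = (-1)^{3}\,\frac{d^{3}J}{da^{3}} = \frac{15 \sqrt{\pi}}{2 a^{\frac{7}{2}}}$.

Setting $a = \frac{3}{2}$:
$$I = \frac{20 \sqrt{6} \sqrt{\pi}}{27}.$$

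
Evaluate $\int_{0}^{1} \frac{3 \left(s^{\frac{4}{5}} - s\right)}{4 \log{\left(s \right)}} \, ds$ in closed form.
$- \frac{3 \log{\left(10 \right)}}{4} + \frac{3 \log{\left(3 \right)}}{2}$

Introduce a parameter $a$ in the exponent: let $I(a) = \int_{0}^{1} \frac{3 \left(- s + s^{a}\right)}{4 \log{\left(s \right)}} \, ds$.

Since $\dfrac{\partial}{\partial a}\,s^{a} = s^{a} \ln s$, the $\ln s$ in the denominator cancels and
$$\frac{dI}{da} = \int_{0}^{1} \frac{3}{4} s^{a} \, ds = \frac{3}{4} \left[\frac{s^{a+1}}{a+1}\right]_0^1 = \frac{3}{4 \left(a + 1\right)}.$$

Integrating with respect to $a$ gives $I(a) = \frac{3 \log{\left(a + 1 \right)}}{4} - \frac{3 \log{\left(2 \right)}}{4} + C$.

At $a = 1$ the integrand is identically $0$, so $I(1) = 0$. The closed form gives $0$, hence $C = 0$.

Setting $a = \frac{4}{5}$:
$$I = - \frac{3 \log{\left(10 \right)}}{4} + \frac{3 \log{\left(3 \right)}}{2}.$$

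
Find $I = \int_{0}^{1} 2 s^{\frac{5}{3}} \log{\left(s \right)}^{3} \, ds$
$- \frac{243}{1024}$

Start from the elementary integral
$$J(a) = \int_{0}^{1} 2 s^{a} \, ds = \frac{2}{a + 1}.$$

Differentiating under the integral sign brings down a factor of $\ln s$:
$$\frac{dJ}{da} = \int_{0}^{1} 2 s^{a} \log{\left(s \right)} \, ds = - \frac{2}{\left(a + 1\right)^{2}}.$$

Repeating $3$ times in total — each differentiation brings down another $\ln s$ — gives
$$\frac{d^{3}J}{da^{3}} = \int_{0}^{1} 2 s^{a} \log{\left(s \right)}^{3} \, ds = - \frac{12}{\left(a + 1\right)^{4}},$$
and the integrand here is exactly the target integrand, so $I = - \frac{12}{\left(a + 1\right)^{4}}$.

Setting $a = \frac{5}{3}$:
$$I = - \frac{243}{1024}.$$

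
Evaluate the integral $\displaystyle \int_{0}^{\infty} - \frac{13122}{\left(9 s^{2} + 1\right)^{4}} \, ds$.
$- \frac{10935 \pi}{16}$

Start from the standard arctangent integral
$$J(a) = \int_{0}^{\infty} - \frac{2}{a^{2} + s^{2}} \, ds = - \frac{\pi}{a}.$$

Differentiating under the integral sign with respect to $a$,
$$\frac{dJ}{da} = \int_{0}^{\infty} \frac{4 a}{\left(a^{2} + s^{2}\right)^{2}} \, ds = \frac{\pi}{a^{2}},$$
so $\int_{0}^{\infty} - \frac{2}{\left(a^{2} + s^{2}\right)^{2}} \, ds = - \frac{\pi}{2 a^{3}}$.

Repeating — each differentiation of $1/(s^2+a^2)^j$ produces $-2ja/(s^2+a^2)^{j+1}$ — and dividing through by $-2ja$ at each step yields, after $3$ differentiations in total,
$$\int_{0}^{\infty} - \frac{2}{\left(a^{2} + s^{2}\right)^{4}} \, ds = - \frac{5 \pi}{16 a^{7}}.$$

Setting $a = \frac{1}{3}$:
$$I = - \frac{10935 \pi}{16}.$$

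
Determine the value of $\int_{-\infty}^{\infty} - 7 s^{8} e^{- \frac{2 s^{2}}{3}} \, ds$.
$- \frac{59535 \sqrt{6} \sqrt{\pi}}{512}$

Start from the elementary integral
$$J(a) = \int_{-\infty}^{\infty} - 7 e^{- a s^{2}} \, ds = - \frac{7 \sqrt{\pi}}{\sqrt{a}}.$$

Differentiating under the integral sign brings down a factor of $(-s^2)$:
$$\frac{dJ}{da} = \int_{-\infty}^{\infty} 7 s^{2} e^{- a s^{2}} \, ds = \frac{7 \sqrt{\pi}}{2 a^{\frac{3}{2}}}.$$

Repeating $4$ times in total — each differentiation brings down another $(-s^2)$ — gives
$$\frac{d^{4}J}{da^{4}} = \int_{-\infty}^{\infty} - 7 s^{8} e^{- a s^{2}} \, ds = - \frac{735 \sqrt{\pi}}{16 a^{\frac{9}{2}}},$$
and the integrand here is exactly the target integrand, so $I = - \frac{735 \sqrt{\pi}}{16 a^{\frac{9}{2}}}$.

Setting $a = \frac{2}{3}$:
$$I = - \frac{59535 \sqrt{6} \sqrt{\pi}}{512}.$$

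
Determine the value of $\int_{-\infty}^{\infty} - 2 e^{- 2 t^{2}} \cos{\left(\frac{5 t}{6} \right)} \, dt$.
$- \frac{\sqrt{2} \sqrt{\pi}}{e^{\frac{25}{288}}}$

Treat the cosine frequency as a parameter and define $I(b) = \int_{-\infty}^{\infty} - 2 e^{- 2 t^{2}} \cos{\left(b t \right)} \, dt$.

Differentiating under the integral sign,
$$I'(b) = \int_{-\infty}^{\infty} 2 t e^{- 2 t^{2}} \sin{\left(b t \right)} \, dt.$$

Integrate $\int_{-\infty}^{\infty} t \sin(b t)\, e^{- 2 t^{2}}\, dt$ by parts with $u = \sin(b t)$ and $dv = t\, e^{- 2 t^{2}}\, dt$, giving $v = - \frac{e^{- 2 t^{2}}}{4}$. The boundary term vanishes and
$$\int_{-\infty}^{\infty} t \sin(b t)\, e^{- 2 t^{2}}\, dt = \frac{b}{4} \int_{-\infty}^{\infty} \cos(b t)\, e^{- 2 t^{2}}\, dt,$$
so $I'(b) = - \frac{b}{4}\, I(b)$.

This is a separable first-order ODE; solving with the initial condition $I(0) = \int_{-\infty}^{\infty} - 2 e^{- 2 t^{2}}\,dt = - \sqrt{2} \sqrt{\pi}$ gives
$$I(b) = - \sqrt{2} \sqrt{\pi} e^{- \frac{b^{2}}{8}}.$$

Setting $b = \frac{5}{6}$:
$$I = - \frac{\sqrt{2} \sqrt{\pi}}{e^{\frac{25}{288}}}.$$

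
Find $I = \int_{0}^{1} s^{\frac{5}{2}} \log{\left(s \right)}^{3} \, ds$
$- \frac{96}{2401}$

Consider the simpler parametrised integral
$$J(a) = \int_{0}^{1} s^{a} \, ds = \frac{1}{a + 1}.$$

Differentiating under the integral sign brings down a factor of $\ln s$:
$$\frac{dJ}{da} = \int_{0}^{1} s^{a} \log{\left(s \right)} \, ds = - \frac{1}{\left(a + 1\right)^{2}}.$$

Repeating $3$ times in total — each differentiation brings down another $\ln s$ — gives
$$\frac{d^{3}J}{da^{3}} = \int_{0}^{1} s^{a} \log{\left(s \right)}^{3} \, ds = - \frac{6}{\left(a + 1\right)^{4}},$$
and the integrand here is exactly the target integrand, so $I = - \frac{6}{\left(a + 1\right)^{4}}$.

Setting $a = \frac{5}{2}$:
$$I = - \frac{96}{2401}.$$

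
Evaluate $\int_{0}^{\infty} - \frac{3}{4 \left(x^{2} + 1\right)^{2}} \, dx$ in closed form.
$- \frac{3 \pi}{16}$

Begin with the known result
$$J(a) = \int_{0}^{\infty} - \frac{3}{4 \left(a^{2} + x^{2}\right)} \, dx = - \frac{3 \pi}{8 a}.$$

Differentiating under the integral sign with respect to $a$,
$$\frac{dJ}{da} = \int_{0}^{\infty} \frac{3 a}{2 \left(a^{2} + x^{2}\right)^{2}} \, dx = \frac{3 \pi}{8 a^{2}},$$
so $\int_{0}^{\infty} - \frac{3}{4 \left(a^{2} + x^{2}\right)^{2}} \, dx = - \frac{3 \pi}{16 a^{3}}$.

Setting $a = 1$:
$$I = - \frac{3 \pi}{16}.$$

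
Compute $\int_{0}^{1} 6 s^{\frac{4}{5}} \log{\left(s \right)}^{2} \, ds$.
$\frac{500}{243}$

Start from the elementary integral
$$J(a) = \int_{0}^{1} 6 s^{a} \, ds = \frac{6}{a + 1}.$$

Differentiating under the integral sign brings down a factor of $\ln s$:
$$\frac{dJ}{da} = \int_{0}^{1} 6 s^{a} \log{\left(s \right)} \, ds = - \frac{6}{\left(a + 1\right)^{2}}.$$

Repeating twice in total — each differentiation brings down another $\ln s$ — gives
$$\frac{d^{2}J}{da^{2}} = \int_{0}^{1} 6 s^{a} \log{\left(s \right)}^{2} \, ds = \frac{12}{\left(a + 1\right)^{3}},$$
and the integrand here is exactly the target integrand, so $I = \frac{12}{\left(a + 1\right)^{3}}$.

Setting $a = \frac{4}{5}$:
$$I = \frac{500}{243}.$$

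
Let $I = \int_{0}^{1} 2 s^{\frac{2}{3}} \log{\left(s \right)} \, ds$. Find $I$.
$- \frac{18}{25}$

Consider the simpler parametrised integral
$$J(a) = \int_{0}^{1} 2 s^{a} \, ds = \frac{2}{a + 1}.$$

Differentiating under the integral sign brings down a factor of $\ln s$:
$$\frac{dJ}{da} = \int_{0}^{1} 2 s^{a} \log{\left(s \right)} \, ds = - \frac{2}{\left(a + 1\right)^{2}}.$$

The integral on the left is $I$, so $I = - \frac{2}{\left(a + 1\right)^{2}}$.

Setting $a = \frac{2}{3}$:
$$I = - \frac{18}{25}.$$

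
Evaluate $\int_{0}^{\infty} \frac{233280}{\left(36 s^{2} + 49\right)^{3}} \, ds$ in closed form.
$\frac{7290 \pi}{16807}$

Recall the elementary integral
$$J(a) = \int_{0}^{\infty} \frac{5}{a^{2} + s^{2}} \, ds = \frac{5 \pi}{2 a}.$$

Differentiating under the integral sign with respect to $a$,
$$\frac{dJ}{da} = \int_{0}^{\infty} - \frac{10 a}{\left(a^{2} + s^{2}\right)^{2}} \, ds = - \frac{5 \pi}{2 a^{2}},$$
so $\int_{0}^{\infty} \frac{5}{\left(a^{2} + s^{2}\right)^{2}} \, ds = \frac{5 \pi}{4 a^{3}}$.

Repeating — each differentiation of $1/(s^2+a^2)^j$ produces $-2ja/(s^2+a^2)^{j+1}$ — and dividing through by $-2ja$ at each step yields, after $2$ differentiations in total,
$$\int_{0}^{\infty} \frac{5}{\left(a^{2} + s^{2}\right)^{3}} \, ds = \frac{15 \pi}{16 a^{5}}.$$

Setting $a = \frac{7}{6}$:
$$I = \frac{7290 \pi}{16807}.$$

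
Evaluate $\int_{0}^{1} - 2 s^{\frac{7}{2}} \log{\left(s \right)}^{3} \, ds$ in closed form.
$\frac{64}{2187}$

Consider the simpler parametrised integral
$$J(a) = \int_{0}^{1} - 2 s^{a} \, ds = - \frac{2}{a + 1}.$$

Differentiating under the integral sign brings down a factor of $\ln s$:
$$\frac{dJ}{da} = \int_{0}^{1} - 2 s^{a} \log{\left(s \right)} \, ds = \frac{2}{\left(a + 1\right)^{2}}.$$

Repeating $3$ times in total — each differentiation brings down another $\ln s$ — gives
$$\frac{d^{3}J}{da^{3}} = \int_{0}^{1} - 2 s^{a} \log{\left(s \right)}^{3} \, ds = \frac{12}{\left(a + 1\right)^{4}},$$
and the integrand here is exactly the target integrand, so $I = \frac{12}{\left(a + 1\right)^{4}}$.

Setting $a = \frac{7}{2}$:
$$I = \frac{64}{2187}.$$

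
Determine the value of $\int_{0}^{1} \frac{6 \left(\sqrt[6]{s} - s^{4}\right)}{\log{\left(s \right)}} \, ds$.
$\log{\left(\frac{117649}{729000000} \right)}$

Consider the one-parameter family: let $I(a) = \int_{0}^{1} \frac{6 \left(- s^{4} + s^{a}\right)}{\log{\left(s \right)}} \, ds$.

Since $\dfrac{\partial}{\partial a}\,s^{a} = s^{a} \ln s$, the $\ln s$ in the denominator cancels and
$$\frac{dI}{da} = \int_{0}^{1} 6 s^{a} \, ds = 6 \left[\frac{s^{a+1}}{a+1}\right]_0^1 = \frac{6}{a + 1}.$$

Integrating with respect to $a$ gives $I(a) = \log{\left(\frac{\left(a + 1\right)^{6}}{15625} \right)} + C$.

At $a = 4$ the integrand is identically $0$, so $I(4) = 0$. The closed form gives $0$, hence $C = 0$.

Setting $a = \frac{1}{6}$:
$$I = \log{\left(\frac{117649}{729000000} \right)}.$$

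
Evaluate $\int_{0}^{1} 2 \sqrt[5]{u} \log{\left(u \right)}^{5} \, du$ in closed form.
$- \frac{78125}{972}$

Consider the simpler parametrised integral
$$J(a) = \int_{0}^{1} 2 u^{a} \, du = \frac{2}{a + 1}.$$

Differentiating under the integral sign brings down a factor of $\ln u$:
$$\frac{dJ}{da} = \int_{0}^{1} 2 u^{a} \log{\left(u \right)} \, du = - \frac{2}{\left(a + 1\right)^{2}}.$$

Repeating $5$ times in total — each differentiation brings down another $\ln u$ — gives
$$\frac{d^{5}J}{da^{5}} = \int_{0}^{1} 2 u^{a} \log{\left(u \right)}^{5} \, du = - \frac{240}{\left(a + 1\right)^{6}},$$
and the integrand here is exactly the target integrand, so $I = - \frac{240}{\left(a + 1\right)^{6}}$.

Setting $a = \frac{1}{5}$:
$$I = - \frac{78125}{972}.$$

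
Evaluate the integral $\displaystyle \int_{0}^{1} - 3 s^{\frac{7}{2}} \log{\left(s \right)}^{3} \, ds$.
$\frac{32}{729}$

Start from the elementary integral
$$J(a) = \int_{0}^{1} - 3 s^{a} \, ds = - \frac{3}{a + 1}.$$

Differentiating under the integral sign brings down a factor of $\ln s$:
$$\frac{dJ}{da} = \int_{0}^{1} - 3 s^{a} \log{\left(s \right)} \, ds = \frac{3}{\left(a + 1\right)^{2}}.$$

Repeating $3$ times in total — each differentiation brings down another $\ln s$ — gives
$$\frac{d^{3}J}{da^{3}} = \int_{0}^{1} - 3 s^{a} \log{\left(s \right)}^{3} \, ds = \frac{18}{\left(a + 1\right)^{4}},$$
and the integrand here is exactly the target integrand, so $I = \frac{18}{\left(a + 1\right)^{4}}$.

Setting $a = \frac{7}{2}$:
$$I = \frac{32}{729}.$$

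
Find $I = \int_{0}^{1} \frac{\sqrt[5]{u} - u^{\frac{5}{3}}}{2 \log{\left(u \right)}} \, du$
$\log{\left(\frac{3 \sqrt{5}}{10} \right)}$

Consider the one-parameter family: let $I(a) = \int_{0}^{1} \frac{\sqrt[5]{u} - u^{a}}{2 \log{\left(u \right)}} \, du$.

Since $\dfrac{\partial}{\partial a}\,u^{a} = u^{a} \ln u$, the $\ln u$ in the denominator cancels and
$$\frac{dI}{da} = \int_{0}^{1} - \frac{1}{2} u^{a} \, du = - \frac{1}{2} \left[\frac{u^{a+1}}{a+1}\right]_0^1 = - \frac{1}{2 a + 2}.$$

Integrating with respect to $a$ gives $I(a) = - \frac{\log{\left(a + 1 \right)}}{2} - \frac{\log{\left(5 \right)}}{2} + \frac{\log{\left(6 \right)}}{2} + C$.

At $a = \frac{1}{5}$ the integrand is identically $0$, so $I(\frac{1}{5}) = 0$. The closed form gives $0$, hence $C = 0$.

Setting $a = \frac{5}{3}$:
$$I = \log{\left(\frac{3 \sqrt{5}}{10} \right)}.$$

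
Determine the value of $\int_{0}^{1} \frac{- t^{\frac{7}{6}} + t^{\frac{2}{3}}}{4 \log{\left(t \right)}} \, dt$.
$- \frac{\log{\left(13 \right)}}{4} + \frac{\log{\left(10 \right)}}{4}$

Replace the exponent $\frac{2}{3}$ by a parameter $a$: let $I(a) = \int_{0}^{1} \frac{- t^{\frac{7}{6}} + t^{a}}{4 \log{\left(t \right)}} \, dt$.

Since $\dfrac{\partial}{\partial a}\,t^{a} = t^{a} \ln t$, the $\ln t$ in the denominator cancels and
$$\frac{dI}{da} = \int_{0}^{1} \frac{1}{4} t^{a} \, dt = \frac{1}{4} \left[\frac{t^{a+1}}{a+1}\right]_0^1 = \frac{1}{4 \left(a + 1\right)}.$$

Integrating with respect to $a$ gives $I(a) = \frac{\log{\left(a + 1 \right)}}{4} - \frac{\log{\left(13 \right)}}{4} + \frac{\log{\left(6 \right)}}{4} + C$.

At $a = \frac{7}{6}$ the integrand is identically $0$, so $I(\frac{7}{6}) = 0$. The closed form gives $0$, hence $C = 0$.

Setting $a = \frac{2}{3}$:
$$I = - \frac{\log{\left(13 \right)}}{4} + \frac{\log{\left(10 \right)}}{4}.$$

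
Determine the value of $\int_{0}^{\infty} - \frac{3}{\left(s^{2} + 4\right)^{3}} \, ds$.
$- \frac{9 \pi}{512}$

Recall the elementary integral
$$J(a) = \int_{0}^{\infty} - \frac{3}{a^{2} + s^{2}} \, ds = - \frac{3 \pi}{2 a}.$$

Differentiating under the integral sign with respect to $a$,
$$\frac{dJ}{da} = \int_{0}^{\infty} \frac{6 a}{\left(a^{2} + s^{2}\right)^{2}} \, ds = \frac{3 \pi}{2 a^{2}},$$
so $\int_{0}^{\infty} - \frac{3}{\left(a^{2} + s^{2}\right)^{2}} \, ds = - \frac{3 \pi}{4 a^{3}}$.

Repeating — each differentiation of $1/(s^2+a^2)^j$ produces $-2ja/(s^2+a^2)^{j+1}$ — and dividing through by $-2ja$ at each step yields, after $2$ differentiations in total,
$$\int_{0}^{\infty} - \frac{3}{\left(a^{2} + s^{2}\right)^{3}} \, ds = - \frac{9 \pi}{16 a^{5}}.$$

Setting $a = 2$:
$$I = - \frac{9 \pi}{512}.$$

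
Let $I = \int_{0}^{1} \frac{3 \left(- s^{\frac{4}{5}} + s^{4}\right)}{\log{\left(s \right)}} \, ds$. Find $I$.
$\log{\left(\frac{15625}{729} \right)}$

Replace the exponent $4$ by a parameter $a$: let $I(a) = \int_{0}^{1} \frac{3 \left(- s^{\frac{4}{5}} + s^{a}\right)}{\log{\left(s \right)}} \, ds$.

Since $\dfrac{\partial}{\partial a}\,s^{a} = s^{a} \ln s$, the $\ln s$ in the denominator cancels and
$$\frac{dI}{da} = \int_{0}^{1} 3 s^{a} \, ds = 3 \left[\frac{s^{a+1}}{a+1}\right]_0^1 = \frac{3}{a + 1}.$$

Integrating with respect to $a$ gives $I(a) = \log{\left(\frac{125 \left(a + 1\right)^{3}}{729} \right)} + C$.

At $a = \frac{4}{5}$ the integrand is identically $0$, so $I(\frac{4}{5}) = 0$. The closed form gives $0$, hence $C = 0$.

Setting $a = 4$:
$$I = \log{\left(\frac{15625}{729} \right)}.$$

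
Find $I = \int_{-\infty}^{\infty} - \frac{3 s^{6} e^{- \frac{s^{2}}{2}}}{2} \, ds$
$- \frac{45 \sqrt{2} \sqrt{\pi}}{2}$

Consider the simpler parametrised integral
$$J(a) = \int_{-\infty}^{\infty} - \frac{3 e^{- a s^{2}}}{2} \, ds = - \frac{3 \sqrt{\pi}}{2 \sqrt{a}}.$$

Differentiating under the integral sign brings down a factor of $(-s^2)$:
$$\frac{dJ}{da} = \int_{-\infty}^{\infty} \frac{3 s^{2} e^{- a s^{2}}}{2} \, ds = \frac{3 \sqrt{\pi}}{4 a^{\frac{3}{2}}}.$$

Repeating $3$ times in total — each differentiation brings down another $(-s^2)$ — gives
$$\frac{d^{3}J}{da^{3}} = \int_{-\infty}^{\infty} \frac{3 s^{6} e^{- a s^{2}}}{2} \, ds = \frac{45 \sqrt{\pi}}{16 a^{\frac{7}{2}}},$$
and the integrand here is $(-1)^{3}$ times the target integrand, so $I = (-1)^{3}\,\frac{d^{3}J}{da^{3}} = - \frac{45 \sqrt{\pi}}{16 a^{\frac{7}{2}}}$.

Setting $a = \frac{1}{2}$:
$$I = - \frac{45 \sqrt{2} \sqrt{\pi}}{2}.$$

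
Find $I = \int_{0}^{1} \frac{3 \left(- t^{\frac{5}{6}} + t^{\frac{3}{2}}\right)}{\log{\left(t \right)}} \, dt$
$\log{\left(\frac{3375}{1331} \right)}$

Consider the one-parameter family: let $I(a) = \int_{0}^{1} \frac{3 \left(- t^{\frac{5}{6}} + t^{a}\right)}{\log{\left(t \right)}} \, dt$.

Since $\dfrac{\partial}{\partial a}\,t^{a} = t^{a} \ln t$, the $\ln t$ in the denominator cancels and
$$\frac{dI}{da} = \int_{0}^{1} 3 t^{a} \, dt = 3 \left[\frac{t^{a+1}}{a+1}\right]_0^1 = \frac{3}{a + 1}.$$

Integrating with respect to $a$ gives $I(a) = \log{\left(\frac{216 \left(a + 1\right)^{3}}{1331} \right)} + C$.

At $a = \frac{5}{6}$ the integrand is identically $0$, so $I(\frac{5}{6}) = 0$. The closed form gives $0$, hence $C = 0$.

Setting $a = \frac{3}{2}$:
$$I = \log{\left(\frac{3375}{1331} \right)}.$$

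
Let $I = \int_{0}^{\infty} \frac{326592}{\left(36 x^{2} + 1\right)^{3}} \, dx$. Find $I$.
$10206 \pi$

Recall the elementary integral
$$J(a) = \int_{0}^{\infty} \frac{7}{a^{2} + x^{2}} \, dx = \frac{7 \pi}{2 a}.$$

Differentiating under the integral sign with respect to $a$,
$$\frac{dJ}{da} = \int_{0}^{\infty} - \frac{14 a}{\left(a^{2} + x^{2}\right)^{2}} \, dx = - \frac{7 \pi}{2 a^{2}},$$
so $\int_{0}^{\infty} \frac{7}{\left(a^{2} + x^{2}\right)^{2}} \, dx = \frac{7 \pi}{4 a^{3}}$.

Repeating — each differentiation of $1/(x^2+a^2)^j$ produces $-2ja/(x^2+a^2)^{j+1}$ — and dividing through by $-2ja$ at each step yields, after $2$ differentiations in total,
$$\int_{0}^{\infty} \frac{7}{\left(a^{2} + x^{2}\right)^{3}} \, dx = \frac{21 \pi}{16 a^{5}}.$$

Setting $a = \frac{1}{6}$:
$$I = 10206 \pi.$$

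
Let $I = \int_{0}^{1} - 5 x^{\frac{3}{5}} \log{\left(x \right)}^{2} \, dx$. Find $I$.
$- \frac{625}{256}$

Begin with the known integral
$$J(a) = \int_{0}^{1} - 5 x^{a} \, dx = - \frac{5}{a + 1}.$$

Differentiating under the integral sign brings down a factor of $\ln x$:
$$\frac{dJ}{da} = \int_{0}^{1} - 5 x^{a} \log{\left(x \right)} \, dx = \frac{5}{\left(a + 1\right)^{2}}.$$

Repeating twice in total — each differentiation brings down another $\ln x$ — gives
$$\frac{d^{2}J}{da^{2}} = \int_{0}^{1} - 5 x^{a} \log{\left(x \right)}^{2} \, dx = - \frac{10}{\left(a + 1\right)^{3}},$$
and the integrand here is exactly the target integrand, so $I = - \frac{10}{\left(a + 1\right)^{3}}$.

Setting $a = \frac{3}{5}$:
$$I = - \frac{625}{256}.$$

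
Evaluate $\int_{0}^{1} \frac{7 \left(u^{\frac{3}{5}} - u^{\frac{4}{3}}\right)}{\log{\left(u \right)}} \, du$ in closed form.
$\log{\left(\frac{4586471424}{64339296875} \right)}$

Replace the exponent $\frac{3}{5}$ by a parameter $a$: let $I(a) = \int_{0}^{1} \frac{7 \left(- u^{\frac{4}{3}} + u^{a}\right)}{\log{\left(u \right)}} \, du$.

Since $\dfrac{\partial}{\partial a}\,u^{a} = u^{a} \ln u$, the $\ln u$ in the denominator cancels and
$$\frac{dI}{da} = \int_{0}^{1} 7 u^{a} \, du = 7 \left[\frac{u^{a+1}}{a+1}\right]_0^1 = \frac{7}{a + 1}.$$

Integrating with respect to $a$ gives $I(a) = \log{\left(\frac{2187 \left(a + 1\right)^{7}}{823543} \right)} + C$.

At $a = \frac{4}{3}$ the integrand is identically $0$, so $I(\frac{4}{3}) = 0$. The closed form gives $0$, hence $C = 0$.

Setting $a = \frac{3}{5}$:
$$I = \log{\left(\frac{4586471424}{64339296875} \right)}.$$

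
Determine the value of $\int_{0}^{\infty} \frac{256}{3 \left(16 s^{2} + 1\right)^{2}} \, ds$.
$\frac{16 \pi}{3}$

Start from the standard arctangent integral
$$J(a) = \int_{0}^{\infty} \frac{1}{3 \left(a^{2} + s^{2}\right)} \, ds = \frac{\pi}{6 a}.$$

Differentiating under the integral sign with respect to $a$,
$$\frac{dJ}{da} = \int_{0}^{\infty} - \frac{2 a}{3 \left(a^{2} + s^{2}\right)^{2}} \, ds = - \frac{\pi}{6 a^{2}},$$
so $\int_{0}^{\infty} \frac{1}{3 \left(a^{2} + s^{2}\right)^{2}} \, ds = \frac{\pi}{12 a^{3}}$.

Setting $a = \frac{1}{4}$:
$$I = \frac{16 \pi}{3}.$$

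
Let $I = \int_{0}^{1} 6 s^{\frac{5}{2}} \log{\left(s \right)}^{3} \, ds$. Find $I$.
$- \frac{576}{2401}$

Start from the elementary integral
$$J(a) = \int_{0}^{1} 6 s^{a} \, ds = \frac{6}{a + 1}.$$

Differentiating under the integral sign brings down a factor of $\ln s$:
$$\frac{dJ}{da} = \int_{0}^{1} 6 s^{a} \log{\left(s \right)} \, ds = - \frac{6}{\left(a + 1\right)^{2}}.$$

Repeating $3$ times in total — each differentiation brings down another $\ln s$ — gives
$$\frac{d^{3}J}{da^{3}} = \int_{0}^{1} 6 s^{a} \log{\left(s \right)}^{3} \, ds = - \frac{36}{\left(a + 1\right)^{4}},$$
and the integrand here is exactly the target integrand, so $I = - \frac{36}{\left(a + 1\right)^{4}}$.

Setting $a = \frac{5}{2}$:
$$I = - \frac{576}{2401}.$$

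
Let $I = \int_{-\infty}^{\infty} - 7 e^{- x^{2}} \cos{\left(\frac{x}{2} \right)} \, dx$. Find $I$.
$- \frac{7 \sqrt{\pi}}{e^{\frac{1}{16}}}$

Let $b$ denote the cosine frequency and define $I(b) = \int_{-\infty}^{\infty} - 7 e^{- x^{2}} \cos{\left(b x \right)} \, dx$.

Differentiating under the integral sign,
$$I'(b) = \int_{-\infty}^{\infty} 7 x e^{- x^{2}} \sin{\left(b x \right)} \, dx.$$

Integrate $\int_{-\infty}^{\infty} x \sin(b x)\, e^{- x^{2}}\, dx$ by parts with $u = \sin(b x)$ and $dv = x\, e^{- x^{2}}\, dx$, giving $v = - \frac{e^{- x^{2}}}{2}$. The boundary term vanishes and
$$\int_{-\infty}^{\infty} x \sin(b x)\, e^{- x^{2}}\, dx = \frac{b}{2} \int_{-\infty}^{\infty} \cos(b x)\, e^{- x^{2}}\, dx,$$
so $I'(b) = - \frac{b}{2}\, I(b)$.

This is a separable first-order ODE; solving with the initial condition $I(0) = \int_{-\infty}^{\infty} - 7 e^{- x^{2}}\,dx = - 7 \sqrt{\pi}$ gives
$$I(b) = - 7 \sqrt{\pi} e^{- \frac{b^{2}}{4}}.$$

Setting $b = \frac{1}{2}$:
$$I = - \frac{7 \sqrt{\pi}}{e^{\frac{1}{16}}}.$$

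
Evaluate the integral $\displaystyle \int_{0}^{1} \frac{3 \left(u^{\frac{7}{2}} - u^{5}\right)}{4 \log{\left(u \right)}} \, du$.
$\log{\left(\frac{\sqrt{2} \cdot 3^{\frac{3}{4}}}{4} \right)}$

Introduce a parameter $a$ in the exponent: let $I(a) = \int_{0}^{1} \frac{3 \left(- u^{5} + u^{a}\right)}{4 \log{\left(u \right)}} \, du$.

Since $\dfrac{\partial}{\partial a}\,u^{a} = u^{a} \ln u$, the $\ln u$ in the denominator cancels and
$$\frac{dI}{da} = \int_{0}^{1} \frac{3}{4} u^{a} \, du = \frac{3}{4} \left[\frac{u^{a+1}}{a+1}\right]_0^1 = \frac{3}{4 \left(a + 1\right)}.$$

Integrating with respect to $a$ gives $I(a) = \frac{3 \log{\left(a + 1 \right)}}{4} - \frac{3 \log{\left(6 \right)}}{4} + C$.

At $a = 5$ the integrand is identically $0$, so $I(5) = 0$. The closed form gives $0$, hence $C = 0$.

Setting $a = \frac{7}{2}$:
$$I = \log{\left(\frac{\sqrt{2} \cdot 3^{\frac{3}{4}}}{4} \right)}.$$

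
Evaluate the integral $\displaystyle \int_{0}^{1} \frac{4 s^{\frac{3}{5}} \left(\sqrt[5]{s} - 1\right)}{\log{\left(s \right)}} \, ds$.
$\log{\left(\frac{6561}{4096} \right)}$

Introduce a parameter $a$ in the exponent: let $I(a) = \int_{0}^{1} \frac{4 \left(- s^{\frac{3}{5}} + s^{a}\right)}{\log{\left(s \right)}} \, ds$.

Since $\dfrac{\partial}{\partial a}\,s^{a} = s^{a} \ln s$, the $\ln s$ in the denominator cancels and
$$\frac{dI}{da} = \int_{0}^{1} 4 s^{a} \, ds = 4 \left[\frac{s^{a+1}}{a+1}\right]_0^1 = \frac{4}{a + 1}.$$

Integrating with respect to $a$ gives $I(a) = \log{\left(\frac{625 \left(a + 1\right)^{4}}{4096} \right)} + C$.

At $a = \frac{3}{5}$ the integrand is identically $0$, so $I(\frac{3}{5}) = 0$. The closed form gives $0$, hence $C = 0$.

Setting $a = \frac{4}{5}$:
$$I = \log{\left(\frac{6561}{4096} \right)}.$$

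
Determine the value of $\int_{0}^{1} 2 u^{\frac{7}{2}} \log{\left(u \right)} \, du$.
$- \frac{8}{81}$

Start from the elementary integral
$$J(a) = \int_{0}^{1} 2 u^{a} \, du = \frac{2}{a + 1}.$$

Differentiating under the integral sign brings down a factor of $\ln u$:
$$\frac{dJ}{da} = \int_{0}^{1} 2 u^{a} \log{\left(u \right)} \, du = - \frac{2}{\left(a + 1\right)^{2}}.$$

The integral on the left is $I$, so $I = - \frac{2}{\left(a + 1\right)^{2}}$.

Setting $a = \frac{7}{2}$:
$$I = - \frac{8}{81}.$$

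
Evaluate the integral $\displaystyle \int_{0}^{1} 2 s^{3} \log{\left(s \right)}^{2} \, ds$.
$\frac{1}{16}$

Consider the simpler parametrised integral
$$J(a) = \int_{0}^{1} 2 s^{a} \, ds = \frac{2}{a + 1}.$$

Differentiating under the integral sign brings down a factor of $\ln s$:
$$\frac{dJ}{da} = \int_{0}^{1} 2 s^{a} \log{\left(s \right)} \, ds = - \frac{2}{\left(a + 1\right)^{2}}.$$

Repeating twice in total — each differentiation brings down another $\ln s$ — gives
$$\frac{d^{2}J}{da^{2}} = \int_{0}^{1} 2 s^{a} \log{\left(s \right)}^{2} \, ds = \frac{4}{\left(a + 1\right)^{3}},$$
and the integrand here is exactly the target integrand, so $I = \frac{4}{\left(a + 1\right)^{3}}$.

Setting $a = 3$:
$$I = \frac{1}{16}.$$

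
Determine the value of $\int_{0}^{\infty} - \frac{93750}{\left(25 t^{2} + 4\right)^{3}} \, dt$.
$- \frac{28125 \pi}{256}$

Begin with the known result
$$J(a) = \int_{0}^{\infty} - \frac{6}{a^{2} + t^{2}} \, dt = - \frac{3 \pi}{a}.$$

Differentiating under the integral sign with respect to $a$,
$$\frac{dJ}{da} = \int_{0}^{\infty} \frac{12 a}{\left(a^{2} + t^{2}\right)^{2}} \, dt = \frac{3 \pi}{a^{2}},$$
so $\int_{0}^{\infty} - \frac{6}{\left(a^{2} + t^{2}\right)^{2}} \, dt = - \frac{3 \pi}{2 a^{3}}$.

Repeating — each differentiation of $1/(t^2+a^2)^j$ produces $-2ja/(t^2+a^2)^{j+1}$ — and dividing through by $-2ja$ at each step yields, after $2$ differentiations in total,
$$\int_{0}^{\infty} - \frac{6}{\left(a^{2} + t^{2}\right)^{3}} \, dt = - \frac{9 \pi}{8 a^{5}}.$$

Setting $a = \frac{2}{5}$:
$$I = - \frac{28125 \pi}{256}.$$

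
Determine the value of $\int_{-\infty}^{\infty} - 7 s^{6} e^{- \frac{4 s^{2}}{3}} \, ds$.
$- \frac{2835 \sqrt{3} \sqrt{\pi}}{1024}$

Start from the elementary integral
$$J(a) = \int_{-\infty}^{\infty} - 7 e^{- a s^{2}} \, ds = - \frac{7 \sqrt{\pi}}{\sqrt{a}}.$$

Differentiating under the integral sign brings down a factor of $(-s^2)$:
$$\frac{dJ}{da} = \int_{-\infty}^{\infty} 7 s^{2} e^{- a s^{2}} \, ds = \frac{7 \sqrt{\pi}}{2 a^{\frac{3}{2}}}.$$

Repeating $3$ times in total — each differentiation brings down another $(-s^2)$ — gives
$$\frac{d^{3}J}{da^{3}} = \int_{-\infty}^{\infty} 7 s^{6} e^{- a s^{2}} \, ds = \frac{105 \sqrt{\pi}}{8 a^{\frac{7}{2}}},$$
and the integrand here is $(-1)^{3}$ times the target integrand, so $I = (-1)^{3}\,\frac{d^{3}J}{da^{3}} = - \frac{105 \sqrt{\pi}}{8 a^{\frac{7}{2}}}$.

Setting $a = \frac{4}{3}$:
$$I = - \frac{2835 \sqrt{3} \sqrt{\pi}}{1024}.$$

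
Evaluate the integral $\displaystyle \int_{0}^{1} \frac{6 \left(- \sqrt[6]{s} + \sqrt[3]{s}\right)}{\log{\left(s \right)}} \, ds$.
$\log{\left(\frac{262144}{117649} \right)}$

Consider the one-parameter family: let $I(a) = \int_{0}^{1} \frac{6 \left(- \sqrt[6]{s} + s^{a}\right)}{\log{\left(s \right)}} \, ds$.

Since $\dfrac{\partial}{\partial a}\,s^{a} = s^{a} \ln s$, the $\ln s$ in the denominator cancels and
$$\frac{dI}{da} = \int_{0}^{1} 6 s^{a} \, ds = 6 \left[\frac{s^{a+1}}{a+1}\right]_0^1 = \frac{6}{a + 1}.$$

Integrating with respect to $a$ gives $I(a) = \log{\left(\frac{46656 \left(a + 1\right)^{6}}{117649} \right)} + C$.

At $a = \frac{1}{6}$ the integrand is identically $0$, so $I(\frac{1}{6}) = 0$. The closed form gives $0$, hence $C = 0$.

Setting $a = \frac{1}{3}$:
$$I = \log{\left(\frac{262144}{117649} \right)}.$$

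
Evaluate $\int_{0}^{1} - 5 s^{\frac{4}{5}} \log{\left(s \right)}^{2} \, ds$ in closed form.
$- \frac{1250}{729}$

Begin with the known integral
$$J(a) = \int_{0}^{1} - 5 s^{a} \, ds = - \frac{5}{a + 1}.$$

Differentiating under the integral sign brings down a factor of $\ln s$:
$$\frac{dJ}{da} = \int_{0}^{1} - 5 s^{a} \log{\left(s \right)} \, ds = \frac{5}{\left(a + 1\right)^{2}}.$$

Repeating twice in total — each differentiation brings down another $\ln s$ — gives
$$\frac{d^{2}J}{da^{2}} = \int_{0}^{1} - 5 s^{a} \log{\left(s \right)}^{2} \, ds = - \frac{10}{\left(a + 1\right)^{3}},$$
and the integrand here is exactly the target integrand, so $I = - \frac{10}{\left(a + 1\right)^{3}}$.

Setting $a = \frac{4}{5}$:
$$I = - \frac{1250}{729}.$$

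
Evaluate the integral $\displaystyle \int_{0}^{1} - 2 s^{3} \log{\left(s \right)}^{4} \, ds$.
$- \frac{3}{64}$

Start from the elementary integral
$$J(a) = \int_{0}^{1} - 2 s^{a} \, ds = - \frac{2}{a + 1}.$$

Differentiating under the integral sign brings down a factor of $\ln s$:
$$\frac{dJ}{da} = \int_{0}^{1} - 2 s^{a} \log{\left(s \right)} \, ds = \frac{2}{\left(a + 1\right)^{2}}.$$

Repeating $4$ times in total — each differentiation brings down another $\ln s$ — gives
$$\frac{d^{4}J}{da^{4}} = \int_{0}^{1} - 2 s^{a} \log{\left(s \right)}^{4} \, ds = - \frac{48}{\left(a + 1\right)^{5}},$$
and the integrand here is exactly the target integrand, so $I = - \frac{48}{\left(a + 1\right)^{5}}$.

Setting $a = 3$:
$$I = - \frac{3}{64}.$$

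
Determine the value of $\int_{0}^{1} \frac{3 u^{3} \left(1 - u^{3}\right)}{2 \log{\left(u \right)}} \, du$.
$- \frac{3 \log{\left(7 \right)}}{2} + 3 \log{\left(2 \right)}$

Replace the exponent $6$ by a parameter $a$: let $I(a) = \int_{0}^{1} \frac{3 \left(u^{3} - u^{a}\right)}{2 \log{\left(u \right)}} \, du$.

Since $\dfrac{\partial}{\partial a}\,u^{a} = u^{a} \ln u$, the $\ln u$ in the denominator cancels and
$$\frac{dI}{da} = \int_{0}^{1} - \frac{3}{2} u^{a} \, du = - \frac{3}{2} \left[\frac{u^{a+1}}{a+1}\right]_0^1 = - \frac{3}{2 a + 2}.$$

Integrating with respect to $a$ gives $I(a) = - \log{\left(\frac{\left(a + 1\right)^{\frac{3}{2}}}{8} \right)} + C$.

At $a = 3$ the integrand is identically $0$, so $I(3) = 0$. The closed form gives $0$, hence $C = 0$.

Setting $a = 6$:
$$I = - \frac{3 \log{\left(7 \right)}}{2} + 3 \log{\left(2 \right)}.$$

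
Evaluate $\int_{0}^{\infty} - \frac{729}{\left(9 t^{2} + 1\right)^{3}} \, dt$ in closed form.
$- \frac{729 \pi}{16}$

Begin with the known result
$$J(a) = \int_{0}^{\infty} - \frac{1}{a^{2} + t^{2}} \, dt = - \frac{\pi}{2 a}.$$

Differentiating under the integral sign with respect to $a$,
$$\frac{dJ}{da} = \int_{0}^{\infty} \frac{2 a}{\left(a^{2} + t^{2}\right)^{2}} \, dt = \frac{\pi}{2 a^{2}},$$
so $\int_{0}^{\infty} - \frac{1}{\left(a^{2} + t^{2}\right)^{2}} \, dt = - \frac{\pi}{4 a^{3}}$.

Repeating — each differentiation of $1/(t^2+a^2)^j$ produces $-2ja/(t^2+a^2)^{j+1}$ — and dividing through by $-2ja$ at each step yields, after $2$ differentiations in total,
$$\int_{0}^{\infty} - \frac{1}{\left(a^{2} + t^{2}\right)^{3}} \, dt = - \frac{3 \pi}{16 a^{5}}.$$

Setting $a = \frac{1}{3}$:
$$I = - \frac{729 \pi}{16}.$$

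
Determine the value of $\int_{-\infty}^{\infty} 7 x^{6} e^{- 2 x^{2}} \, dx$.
$\frac{105 \sqrt{2} \sqrt{\pi}}{128}$

Start from the elementary integral
$$J(a) = \int_{-\infty}^{\infty} 7 e^{- a x^{2}} \, dx = \frac{7 \sqrt{\pi}}{\sqrt{a}}.$$

Differentiating under the integral sign brings down a factor of $(-x^2)$:
$$\frac{dJ}{da} = \int_{-\infty}^{\infty} - 7 x^{2} e^{- a x^{2}} \, dx = - \frac{7 \sqrt{\pi}}{2 a^{\frac{3}{2}}}.$$

Repeating $3$ times in total — each differentiation brings down another $(-x^2)$ — gives
$$\frac{d^{3}J}{da^{3}} = \int_{-\infty}^{\infty} - 7 x^{6} e^{- a x^{2}} \, dx = - \frac{105 \sqrt{\pi}}{8 a^{\frac{7}{2}}},$$
and the integrand here is $(-1)^{3}$ times the target integrand, so $I = (-1)^{3}\,\frac{d^{3}J}{da^{3}} = \frac{105 \sqrt{\pi}}{8 a^{\frac{7}{2}}}$.

Setting $a = 2$:
$$I = \frac{105 \sqrt{2} \sqrt{\pi}}{128}.$$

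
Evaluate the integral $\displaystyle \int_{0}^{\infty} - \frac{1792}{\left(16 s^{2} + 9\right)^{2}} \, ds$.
$- \frac{112 \pi}{27}$

Recall the elementary integral
$$J(a) = \int_{0}^{\infty} - \frac{7}{a^{2} + s^{2}} \, ds = - \frac{7 \pi}{2 a}.$$

Differentiating under the integral sign with respect to $a$,
$$\frac{dJ}{da} = \int_{0}^{\infty} \frac{14 a}{\left(a^{2} + s^{2}\right)^{2}} \, ds = \frac{7 \pi}{2 a^{2}},$$
so $\int_{0}^{\infty} - \frac{7}{\left(a^{2} + s^{2}\right)^{2}} \, ds = - \frac{7 \pi}{4 a^{3}}$.

Setting $a = \frac{3}{4}$:
$$I = - \frac{112 \pi}{27}.$$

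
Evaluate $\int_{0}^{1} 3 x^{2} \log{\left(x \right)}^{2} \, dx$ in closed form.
$\frac{2}{9}$

Begin with the known integral
$$J(a) = \int_{0}^{1} 3 x^{a} \, dx = \frac{3}{a + 1}.$$

Differentiating under the integral sign brings down a factor of $\ln x$:
$$\frac{dJ}{da} = \int_{0}^{1} 3 x^{a} \log{\left(x \right)} \, dx = - \frac{3}{\left(a + 1\right)^{2}}.$$

Repeating twice in total — each differentiation brings down another $\ln x$ — gives
$$\frac{d^{2}J}{da^{2}} = \int_{0}^{1} 3 x^{a} \log{\left(x \right)}^{2} \, dx = \frac{6}{\left(a + 1\right)^{3}},$$
and the integrand here is exactly the target integrand, so $I = \frac{6}{\left(a + 1\right)^{3}}$.

Setting $a = 2$:
$$I = \frac{2}{9}.$$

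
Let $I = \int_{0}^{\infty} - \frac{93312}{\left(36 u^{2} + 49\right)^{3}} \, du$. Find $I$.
$- \frac{2916 \pi}{16807}$

Start from the standard arctangent integral
$$J(a) = \int_{0}^{\infty} - \frac{2}{a^{2} + u^{2}} \, du = - \frac{\pi}{a}.$$

Differentiating under the integral sign with respect to $a$,
$$\frac{dJ}{da} = \int_{0}^{\infty} \frac{4 a}{\left(a^{2} + u^{2}\right)^{2}} \, du = \frac{\pi}{a^{2}},$$
so $\int_{0}^{\infty} - \frac{2}{\left(a^{2} + u^{2}\right)^{2}} \, du = - \frac{\pi}{2 a^{3}}$.

Repeating — each differentiation of $1/(u^2+a^2)^j$ produces $-2ja/(u^2+a^2)^{j+1}$ — and dividing through by $-2ja$ at each step yields, after $2$ differentiations in total,
$$\int_{0}^{\infty} - \frac{2}{\left(a^{2} + u^{2}\right)^{3}} \, du = - \frac{3 \pi}{8 a^{5}}.$$

Setting $a = \frac{7}{6}$:
$$I = - \frac{2916 \pi}{16807}.$$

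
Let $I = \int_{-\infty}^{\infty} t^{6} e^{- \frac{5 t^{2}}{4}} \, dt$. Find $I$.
$\frac{48 \sqrt{5} \sqrt{\pi}}{125}$

Begin with the known integral
$$J(a) = \int_{-\infty}^{\infty} e^{- a t^{2}} \, dt = \frac{\sqrt{\pi}}{\sqrt{a}}.$$

Differentiating under the integral sign brings down a factor of $(-t^2)$:
$$\frac{dJ}{da} = \int_{-\infty}^{\infty} - t^{2} e^{- a t^{2}} \, dt = - \frac{\sqrt{\pi}}{2 a^{\frac{3}{2}}}.$$

Repeating $3$ times in total — each differentiation brings down another $(-t^2)$ — gives
$$\frac{d^{3}J}{da^{3}} = \int_{-\infty}^{\infty} - t^{6} e^{- a t^{2}} \, dt = - \frac{15 \sqrt{\pi}}{8 a^{\frac{7}{2}}},$$
and the integrand here is $(-1)^{3}$ times the target integrand, so $I = (-1)^{3}\,\frac{d^{3}J}{da^{3}} = \frac{15 \sqrt{\pi}}{8 a^{\frac{7}{2}}}$.

Setting $a = \frac{5}{4}$:
$$I = \frac{48 \sqrt{5} \sqrt{\pi}}{125}.$$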